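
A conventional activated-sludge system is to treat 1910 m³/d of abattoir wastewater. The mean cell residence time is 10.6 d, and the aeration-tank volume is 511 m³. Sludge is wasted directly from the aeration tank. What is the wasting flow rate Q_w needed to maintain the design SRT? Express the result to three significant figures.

Q_w ≈ 48.2 m³/d

With mixed-liquor wasting, θ_c = V/Q_w, so Q_w = V/θ_c = 511.0/10.6 = 48.21 m³/d.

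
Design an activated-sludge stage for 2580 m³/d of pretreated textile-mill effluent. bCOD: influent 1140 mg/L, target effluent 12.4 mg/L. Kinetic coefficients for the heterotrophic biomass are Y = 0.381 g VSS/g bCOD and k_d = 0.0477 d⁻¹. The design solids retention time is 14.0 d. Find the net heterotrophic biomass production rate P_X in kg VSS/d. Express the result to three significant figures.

Correct the yield for decay: Y_obs = Y/(1 + k_d θ_c) = 0.381 / (1 + 0.0477 × 14.0) = 0.381 / 1.668 = 0.2284.
Q·(S₀ − S) = 2580 × (1140 − 12.4) × 10⁻³ = 2909 kg/d removed.
Biomass produced: P_X = Y_obs·Q·ΔS = 0.2284 × 2909 ≈ 664.6 kg VSS/d.

P_X ≈ 665 kg VSS/d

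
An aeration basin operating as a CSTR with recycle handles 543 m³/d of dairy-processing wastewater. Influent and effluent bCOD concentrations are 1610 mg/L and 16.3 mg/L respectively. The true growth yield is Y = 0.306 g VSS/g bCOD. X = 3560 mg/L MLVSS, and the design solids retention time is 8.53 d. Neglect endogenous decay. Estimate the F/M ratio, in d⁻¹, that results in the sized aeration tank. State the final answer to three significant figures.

F/M ≈ 0.387 d⁻¹

Biomass mass balance (decay neglected): V·X = Y·Q·(S₀ − S)·θ_c, so V = 0.306 × 543 × (1610 − 16.3) × 8.53 / 3560 = 634.5 m³.
Food-to-microorganism ratio F/M = Q S₀ / (V X) = 543 × 1610 / (634.5 × 3560) = 0.3870 d⁻¹.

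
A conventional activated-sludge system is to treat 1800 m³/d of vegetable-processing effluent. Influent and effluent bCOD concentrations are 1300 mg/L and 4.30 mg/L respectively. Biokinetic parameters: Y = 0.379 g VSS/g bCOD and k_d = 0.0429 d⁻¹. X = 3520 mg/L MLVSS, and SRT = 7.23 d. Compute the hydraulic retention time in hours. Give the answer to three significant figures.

τ ≈ 18.5 h

Steady-state biomass mass balance: V·X·(1 + k_d·θ_c) = Y·Q·(S₀ − S)·θ_c, so V = 0.379 × 1800 × (1300 − 4.30) × 7.23 / [3520 × (1 + 0.0429 × 7.23)] = 6.39×10^6 / 4612 = 1386 m³.
HRT = V/Q = 1386 m³ / 1800 m³·d⁻¹ = 0.7699 d × 24 = 18.48 h.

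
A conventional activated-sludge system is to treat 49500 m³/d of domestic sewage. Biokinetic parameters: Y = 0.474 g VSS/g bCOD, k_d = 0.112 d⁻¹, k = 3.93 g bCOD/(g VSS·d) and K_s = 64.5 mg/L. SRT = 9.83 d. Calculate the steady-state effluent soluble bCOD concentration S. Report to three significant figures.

S ≈ 8.36 mg/L

From the Monod/SRT balance for a CMAS, S = K_s·(1+k_d θ_c)/[θ_c·(Y k − k_d) − 1] = 64.5 × (1 + 0.112 × 9.83) / [9.83 × (0.474 × 3.93 − 0.112) − 1] = 135.5 / 16.21 = 8.359 mg/L.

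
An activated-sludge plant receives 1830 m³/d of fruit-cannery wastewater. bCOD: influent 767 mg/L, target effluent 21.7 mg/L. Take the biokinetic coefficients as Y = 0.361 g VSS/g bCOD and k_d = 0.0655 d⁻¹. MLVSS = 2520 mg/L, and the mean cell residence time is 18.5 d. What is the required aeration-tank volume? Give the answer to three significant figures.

Steady-state biomass mass balance: V·X·(1 + k_d·θ_c) = Y·Q·(S₀ − S)·θ_c, so V = 0.361 × 1830 × (767 − 21.7) × 18.5 / [2520 × (1 + 0.0655 × 18.5)] = 9.11×10^6 / 5574 = 1634 m³.

V ≈ 1630 m³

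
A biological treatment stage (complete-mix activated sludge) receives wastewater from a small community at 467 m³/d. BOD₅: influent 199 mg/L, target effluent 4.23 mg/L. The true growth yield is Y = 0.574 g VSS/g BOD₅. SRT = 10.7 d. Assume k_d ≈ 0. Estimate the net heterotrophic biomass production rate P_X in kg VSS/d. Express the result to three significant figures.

P_X ≈ 52.2 kg VSS/d

No decay correction is needed, so Y_obs = Y = 0.574.
Mass of BOD₅ removed per day: Q(S₀ − S) = 467 × 194.8 g/m³ = 90.96 kg/d.
So the net sludge growth is P_X = 0.5740 × 90.96 = 52.21 kg VSS/d.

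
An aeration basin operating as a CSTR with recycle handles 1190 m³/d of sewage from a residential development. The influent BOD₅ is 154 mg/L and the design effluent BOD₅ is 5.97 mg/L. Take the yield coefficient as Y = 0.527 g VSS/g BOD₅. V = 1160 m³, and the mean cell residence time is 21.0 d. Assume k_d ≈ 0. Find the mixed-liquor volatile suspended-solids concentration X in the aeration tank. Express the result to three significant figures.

From V·X = Y·Q·(S₀ − S)·θ_c (decay neglected): X = 0.527 × 1190 × (154 − 5.97) × 21.0 / 1160 = 1681 mg/L.

X ≈ 1680 mg/L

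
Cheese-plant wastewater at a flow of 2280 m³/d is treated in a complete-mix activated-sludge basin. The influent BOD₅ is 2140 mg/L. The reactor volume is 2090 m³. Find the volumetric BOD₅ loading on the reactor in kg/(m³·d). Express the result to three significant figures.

L_v ≈ 2.33 kg BOD₅/(m³·d)

Applied BOD₅ load per unit volume = Q·S₀/V = (2280 × 2140/1000)/2090 = 2.335 kg BOD₅·m⁻³·d⁻¹.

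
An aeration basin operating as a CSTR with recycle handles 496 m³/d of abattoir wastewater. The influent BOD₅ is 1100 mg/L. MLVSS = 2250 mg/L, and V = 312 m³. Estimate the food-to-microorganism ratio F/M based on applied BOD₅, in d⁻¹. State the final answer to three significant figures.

F/M ≈ 0.777 d⁻¹

F/M = Q·S₀ / (V·X) = 496 × 1100 / (312.0 × 2250) = 0.7772 g BOD₅·(g VSS·d)⁻¹.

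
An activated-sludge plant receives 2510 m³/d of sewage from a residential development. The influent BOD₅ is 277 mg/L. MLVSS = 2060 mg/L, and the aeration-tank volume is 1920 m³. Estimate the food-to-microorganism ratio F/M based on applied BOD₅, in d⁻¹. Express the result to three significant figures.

F/M = applied load / biomass = Q·S₀/(V·X) = 2510 × 277 / (1920 × 2060) = 0.1758 d⁻¹.

F/M ≈ 0.176 d⁻¹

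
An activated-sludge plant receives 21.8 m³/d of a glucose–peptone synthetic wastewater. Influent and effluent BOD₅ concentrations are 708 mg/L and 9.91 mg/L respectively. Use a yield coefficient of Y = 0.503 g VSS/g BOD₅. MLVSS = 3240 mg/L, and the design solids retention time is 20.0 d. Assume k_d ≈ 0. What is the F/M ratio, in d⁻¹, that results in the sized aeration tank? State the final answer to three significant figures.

F/M ≈ 0.101 d⁻¹

V·X = Y·Q·ΔS·θ_c gives V = 0.503 × 21.8 × (708 − 9.91) × 20.0 / 3240 = 47.25 m³.
F/M = Q·S₀ / (V·X) = 21.8 × 708 / (47.25 × 3240) = 0.1008 g BOD₅·(g VSS·d)⁻¹.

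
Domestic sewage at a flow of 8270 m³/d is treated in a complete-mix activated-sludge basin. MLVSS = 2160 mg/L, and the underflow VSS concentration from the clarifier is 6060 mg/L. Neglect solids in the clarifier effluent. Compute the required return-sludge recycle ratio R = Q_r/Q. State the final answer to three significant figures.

R ≈ 0.554

Solids balance on the clarifier gives (1+R)X = R·X_r, so R = X/(X_r − X) = 2160 / (6060 − 2160) = 0.5538.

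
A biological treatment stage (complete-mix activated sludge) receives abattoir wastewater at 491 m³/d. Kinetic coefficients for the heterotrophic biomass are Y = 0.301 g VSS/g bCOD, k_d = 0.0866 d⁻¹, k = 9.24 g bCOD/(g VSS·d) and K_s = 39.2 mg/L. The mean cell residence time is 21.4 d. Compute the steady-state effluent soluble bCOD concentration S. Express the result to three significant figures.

S ≈ 1.97 mg/L

For a completely mixed reactor with recycle the Lawrence–McCarty relation gives S = K_s·(1 + k_d·θ_c) / [θ_c·(Y·k − k_d) − 1] = 39.2 × (1 + 0.0866 × 21.4) / [21.4 × (0.301 × 9.24 − 0.0866) − 1] = 111.8 / 56.67 = 1.974 mg/L.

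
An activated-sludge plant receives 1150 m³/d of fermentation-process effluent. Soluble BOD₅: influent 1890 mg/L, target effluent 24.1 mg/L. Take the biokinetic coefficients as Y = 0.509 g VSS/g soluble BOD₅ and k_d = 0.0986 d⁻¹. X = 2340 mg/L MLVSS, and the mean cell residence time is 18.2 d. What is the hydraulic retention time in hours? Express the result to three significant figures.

Steady-state biomass mass balance: V·X·(1 + k_d·θ_c) = Y·Q·(S₀ − S)·θ_c, so V = 0.509 × 1150 × (1890 − 24.1) × 18.2 / [2340 × (1 + 0.0986 × 18.2)] = 1.99×10^7 / 6539 = 3040 m³.
τ = V/Q = 3040/1150 = 2.643 d, or 63.44 h.

τ ≈ 63.4 h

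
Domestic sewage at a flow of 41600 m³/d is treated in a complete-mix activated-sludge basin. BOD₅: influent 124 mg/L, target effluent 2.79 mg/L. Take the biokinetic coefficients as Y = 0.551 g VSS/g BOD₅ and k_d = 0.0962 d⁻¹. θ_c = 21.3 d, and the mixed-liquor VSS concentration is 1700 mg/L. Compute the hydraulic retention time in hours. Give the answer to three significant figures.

From the SRT design equation V = Y Q (S₀−S) θ_c / [X (1 + k_d θ_c)] = 0.551 × 41600 × (124 − 2.79) × 21.3 / [1700 × (1 + 0.0962 × 21.3)] = 5.92×10^7 / 5183 = 11417 m³.
Hydraulic retention time τ = V/Q = 11417 / 41600 = 0.2744 d = 6.587 h.

τ ≈ 6.59 h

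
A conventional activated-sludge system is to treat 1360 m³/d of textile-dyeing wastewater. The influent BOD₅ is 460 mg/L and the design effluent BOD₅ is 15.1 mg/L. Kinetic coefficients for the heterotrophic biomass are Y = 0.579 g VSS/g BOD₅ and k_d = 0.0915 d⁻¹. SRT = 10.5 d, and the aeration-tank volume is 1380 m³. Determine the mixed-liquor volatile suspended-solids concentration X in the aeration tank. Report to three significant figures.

X ≈ 1360 mg/L

X = Y·Q·ΔS·θ_c / [V·(1 + k_d θ_c)] = 0.579 × 1360 × (460 − 15.1) × 10.5 / [1380 × (1 + 0.0915 × 10.5)] = 1359 mg/L.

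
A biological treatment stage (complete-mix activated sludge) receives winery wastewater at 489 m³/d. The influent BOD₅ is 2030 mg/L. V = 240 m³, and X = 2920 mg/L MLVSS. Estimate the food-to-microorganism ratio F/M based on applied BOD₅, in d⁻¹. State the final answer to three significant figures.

F/M ≈ 1.42 d⁻¹

F/M = applied load / biomass = Q·S₀/(V·X) = 489 × 2030 / (240.0 × 2920) = 1.416 d⁻¹.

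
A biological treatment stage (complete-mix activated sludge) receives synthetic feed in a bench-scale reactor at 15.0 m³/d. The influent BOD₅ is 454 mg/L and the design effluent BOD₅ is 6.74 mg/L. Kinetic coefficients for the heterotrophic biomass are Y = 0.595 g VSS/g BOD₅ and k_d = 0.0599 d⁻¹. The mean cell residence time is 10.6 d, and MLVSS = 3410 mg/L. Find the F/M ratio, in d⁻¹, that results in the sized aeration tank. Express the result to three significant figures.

From the SRT design equation V = Y Q (S₀−S) θ_c / [X (1 + k_d θ_c)] = 0.595 × 15.0 × (454 − 6.74) × 10.6 / [3410 × (1 + 0.0599 × 10.6)] = 4.23×10^4 / 5575 = 7.590 m³.
F/M = Q·S₀ / (V·X) = 15.0 × 454 / (7.590 × 3410) = 0.2631 g BOD₅·(g VSS·d)⁻¹.

F/M ≈ 0.263 d⁻¹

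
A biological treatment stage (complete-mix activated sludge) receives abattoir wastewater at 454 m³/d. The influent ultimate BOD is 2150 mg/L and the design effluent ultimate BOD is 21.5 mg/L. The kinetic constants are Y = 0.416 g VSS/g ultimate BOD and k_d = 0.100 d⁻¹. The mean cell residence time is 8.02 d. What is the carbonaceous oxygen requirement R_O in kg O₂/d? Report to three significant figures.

R_O ≈ 650 kg O₂/d

Observed yield with endogenous decay: Y_obs = Y / (1 + k_d·θ_c) = 0.416 / (1 + 0.100 × 8.02) = 0.416 / 1.802 = 0.2309 g VSS/g ultimate BOD.
Mass of ultimate BOD removed per day: Q(S₀ − S) = 454 × 2128 g/m³ = 966.3 kg/d.
Net sludge production P_X = 0.2309 × 966.3 = 223.1 kg VSS/d.
R_O = Q·(S₀ − S) − 1.42·P_X = 966.3 − 1.42 × 223.1 = 649.6 kg O₂/d.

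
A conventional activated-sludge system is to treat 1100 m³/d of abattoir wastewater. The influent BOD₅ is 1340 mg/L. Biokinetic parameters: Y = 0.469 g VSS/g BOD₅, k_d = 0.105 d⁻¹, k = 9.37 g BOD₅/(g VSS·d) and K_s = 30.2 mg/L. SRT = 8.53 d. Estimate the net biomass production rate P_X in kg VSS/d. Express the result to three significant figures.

P_X ≈ 364 kg VSS/d

For a completely mixed reactor with recycle the Lawrence–McCarty relation gives S = K_s·(1 + k_d·θ_c) / [θ_c·(Y·k − k_d) − 1] = 30.2 × (1 + 0.105 × 8.53) / [8.53 × (0.469 × 9.37 − 0.105) − 1] = 57.25 / 35.59 = 1.609 mg/L.
Correct the yield for decay: Y_obs = Y/(1 + k_d θ_c) = 0.469 / (1 + 0.105 × 8.53) = 0.469 / 1.896 = 0.2474.
ΔS = 1340 − 1.61 = 1338 mg/L, so the substrate removal rate is 1100 × 1338/1000 = 1472 kg BOD₅/d.
So the net sludge growth is P_X = 0.2474 × 1472 = 364.2 kg VSS/d.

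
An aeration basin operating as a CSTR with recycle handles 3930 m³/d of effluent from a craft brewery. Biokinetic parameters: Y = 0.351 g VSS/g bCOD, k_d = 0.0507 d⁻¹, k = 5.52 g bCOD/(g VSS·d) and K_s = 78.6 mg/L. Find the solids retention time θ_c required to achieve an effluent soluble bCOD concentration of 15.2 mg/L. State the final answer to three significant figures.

At the target effluent, Y k S/(K_s+S) = 0.351×5.52×15.2/93.80 = 0.3140 d⁻¹.
θ_c = 1/(μ − k_d) = 1/(0.3140 − 0.0507) = 1/0.2633 = 3.798 d.

θ_c ≈ 3.80 d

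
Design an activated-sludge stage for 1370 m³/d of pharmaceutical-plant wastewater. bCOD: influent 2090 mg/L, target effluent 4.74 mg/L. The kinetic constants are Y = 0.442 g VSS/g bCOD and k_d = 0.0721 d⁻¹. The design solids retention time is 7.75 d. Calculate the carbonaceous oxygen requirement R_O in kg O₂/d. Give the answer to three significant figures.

R_O ≈ 1710 kg O₂/d

Correct the yield for decay: Y_obs = Y/(1 + k_d θ_c) = 0.442 / (1 + 0.0721 × 7.75) = 0.442 / 1.559 = 0.2836.
Q·(S₀ − S) = 1370 × (2090 − 4.74) × 10⁻³ = 2857 kg/d removed.
Biomass synthesised: P_X = Y_obs × 2857 = 810.1 kg VSS/d.
Carbonaceous O₂ demand = substrate oxidised − cell-mass equivalent = 2857 − 1.42 × 810.1 = 1707 kg O₂/d.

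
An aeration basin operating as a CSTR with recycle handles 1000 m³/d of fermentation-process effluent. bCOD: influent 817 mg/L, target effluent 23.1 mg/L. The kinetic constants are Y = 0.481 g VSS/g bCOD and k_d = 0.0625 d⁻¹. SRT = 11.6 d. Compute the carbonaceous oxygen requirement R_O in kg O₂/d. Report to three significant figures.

Correct the yield for decay: Y_obs = Y/(1 + k_d θ_c) = 0.481 / (1 + 0.0625 × 11.6) = 0.481 / 1.725 = 0.2788.
Substrate removed = Q·(S₀ − S) = 1000 m³/d × (817 − 23.1) g/m³ = 7.94×10^5 g/d = 793.9 kg/d.
Biomass synthesised: P_X = Y_obs × 793.9 = 221.4 kg VSS/d.
R_O = Q·ΔS − 1.42 P_X = 793.9 − 314.3 = 479.6 kg O₂/d.

R_O ≈ 480 kg O₂/d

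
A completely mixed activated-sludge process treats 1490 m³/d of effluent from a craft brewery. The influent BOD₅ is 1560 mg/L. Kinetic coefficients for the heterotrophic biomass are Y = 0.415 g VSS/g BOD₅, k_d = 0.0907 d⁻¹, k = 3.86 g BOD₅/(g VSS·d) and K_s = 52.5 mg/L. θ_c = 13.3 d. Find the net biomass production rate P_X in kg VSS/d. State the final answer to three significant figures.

From the Monod/SRT balance for a CMAS, S = K_s·(1+k_d θ_c)/[θ_c·(Y k − k_d) − 1] = 52.5 × (1 + 0.0907 × 13.3) / [13.3 × (0.415 × 3.86 − 0.0907) − 1] = 115.8 / 19.10 = 6.065 mg/L.
Y_obs = Y / (1 + k_d θ_c) = 0.415 / (1 + 0.0907 × 13.3) = 0.415 / 2.206 = 0.1881.
Substrate removed = Q·(S₀ − S) = 1490 m³/d × (1560 − 6.06) g/m³ = 2.32×10^6 g/d = 2315 kg/d.
Net biomass production P_X = Y_obs × Q·(S₀ − S) = 0.1881 × 2315 = 435.5 kg VSS/d.

P_X ≈ 436 kg VSS/d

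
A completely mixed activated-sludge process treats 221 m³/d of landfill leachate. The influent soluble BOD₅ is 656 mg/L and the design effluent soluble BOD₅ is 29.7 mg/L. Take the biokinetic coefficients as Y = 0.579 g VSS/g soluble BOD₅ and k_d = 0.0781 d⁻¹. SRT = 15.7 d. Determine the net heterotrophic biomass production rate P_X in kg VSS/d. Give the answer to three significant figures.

Y_obs = Y / (1 + k_d θ_c) = 0.579 / (1 + 0.0781 × 15.7) = 0.579 / 2.226 = 0.2601.
Substrate removed = Q·(S₀ − S) = 221 m³/d × (656 − 29.7) g/m³ = 1.38×10^5 g/d = 138.4 kg/d.
Net biomass production P_X = Y_obs × Q·(S₀ − S) = 0.2601 × 138.4 = 36.00 kg VSS/d.

P_X ≈ 36.0 kg VSS/d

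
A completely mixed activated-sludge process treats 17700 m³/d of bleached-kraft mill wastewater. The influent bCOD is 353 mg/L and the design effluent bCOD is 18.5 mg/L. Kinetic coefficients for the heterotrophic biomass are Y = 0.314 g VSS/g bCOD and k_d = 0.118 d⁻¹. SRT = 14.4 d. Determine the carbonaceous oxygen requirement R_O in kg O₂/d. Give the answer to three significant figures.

R_O ≈ 4940 kg O₂/d

Observed yield with endogenous decay: Y_obs = Y / (1 + k_d·θ_c) = 0.314 / (1 + 0.118 × 14.4) = 0.314 / 2.699 = 0.1163 g VSS/g bCOD.
Q·(S₀ − S) = 17700 × (353 − 18.5) × 10⁻³ = 5921 kg/d removed.
P_X = Y_obs·Q·(S₀ − S) = 0.1163 × 5921 = 688.8 kg VSS/d.
R_O = Q·ΔS − 1.42 P_X = 5921 − 978.0 = 4943 kg O₂/d.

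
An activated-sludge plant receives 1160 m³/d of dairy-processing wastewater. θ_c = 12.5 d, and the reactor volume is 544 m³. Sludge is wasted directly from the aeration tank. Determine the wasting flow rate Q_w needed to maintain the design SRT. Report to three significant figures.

With mixed-liquor wasting, θ_c = V/Q_w, so Q_w = V/θ_c = 544.0/12.5 = 43.52 m³/d.

Q_w ≈ 43.5 m³/d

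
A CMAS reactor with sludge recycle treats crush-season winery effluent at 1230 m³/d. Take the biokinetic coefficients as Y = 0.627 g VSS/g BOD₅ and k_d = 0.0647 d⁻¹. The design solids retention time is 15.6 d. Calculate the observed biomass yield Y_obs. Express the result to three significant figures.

Y_obs ≈ 0.312 g VSS/g BOD₅

Y_obs = Y / (1 + k_d θ_c) = 0.627 / (1 + 0.0647 × 15.6) = 0.627 / 2.009 = 0.3120.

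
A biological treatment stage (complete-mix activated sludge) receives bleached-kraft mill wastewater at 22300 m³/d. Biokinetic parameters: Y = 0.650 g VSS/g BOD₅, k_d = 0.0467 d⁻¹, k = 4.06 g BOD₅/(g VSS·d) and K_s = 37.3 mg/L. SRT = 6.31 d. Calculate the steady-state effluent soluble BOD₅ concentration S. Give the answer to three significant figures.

S ≈ 3.14 mg/L

For a completely mixed reactor with recycle the Lawrence–McCarty relation gives S = K_s·(1 + k_d·θ_c) / [θ_c·(Y·k − k_d) − 1] = 37.3 × (1 + 0.0467 × 6.31) / [6.31 × (0.650 × 4.06 − 0.0467) − 1] = 48.29 / 15.36 = 3.145 mg/L.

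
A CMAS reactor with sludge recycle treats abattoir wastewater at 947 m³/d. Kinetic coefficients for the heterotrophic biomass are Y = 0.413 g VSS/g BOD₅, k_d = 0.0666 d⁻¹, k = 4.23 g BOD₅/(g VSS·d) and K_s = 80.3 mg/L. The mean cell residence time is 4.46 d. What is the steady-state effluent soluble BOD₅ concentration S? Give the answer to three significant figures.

For a completely mixed reactor with recycle the Lawrence–McCarty relation gives S = K_s·(1 + k_d·θ_c) / [θ_c·(Y·k − k_d) − 1] = 80.3 × (1 + 0.0666 × 4.46) / [4.46 × (0.413 × 4.23 − 0.0666) − 1] = 104.2 / 6.495 = 16.04 mg/L.

S ≈ 16.0 mg/L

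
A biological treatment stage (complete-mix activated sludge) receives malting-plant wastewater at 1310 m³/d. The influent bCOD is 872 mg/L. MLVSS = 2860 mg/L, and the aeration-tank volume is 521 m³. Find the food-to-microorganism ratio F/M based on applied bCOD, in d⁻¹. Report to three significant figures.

F/M ≈ 0.767 d⁻¹

F/M = applied load / biomass = Q·S₀/(V·X) = 1310 × 872 / (521.0 × 2860) = 0.7666 d⁻¹.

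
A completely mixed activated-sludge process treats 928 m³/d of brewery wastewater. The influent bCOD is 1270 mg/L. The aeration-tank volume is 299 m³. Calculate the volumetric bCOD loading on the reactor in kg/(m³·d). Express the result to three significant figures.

L_v = Q S₀ / V = 928 × 1270 × 10⁻³ / 299.0 = 3.942 kg/(m³·d).

L_v ≈ 3.94 kg bCOD/(m³·d)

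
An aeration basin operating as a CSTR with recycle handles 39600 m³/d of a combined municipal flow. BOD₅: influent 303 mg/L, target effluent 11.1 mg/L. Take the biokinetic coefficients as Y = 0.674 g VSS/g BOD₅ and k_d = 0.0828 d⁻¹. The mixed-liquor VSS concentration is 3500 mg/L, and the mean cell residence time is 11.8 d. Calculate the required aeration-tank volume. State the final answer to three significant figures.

V ≈ 13300 m³

Rearranging the biomass balance for a CMAS with decay, V = Y·Q·ΔS·θ_c / [X·(1+k_d θ_c)] = 0.674 × 39600 × (303 − 11.1) × 11.8 / [3500 × (1 + 0.0828 × 11.8)] = 9.19×10^7 / 6920 = 13286 m³.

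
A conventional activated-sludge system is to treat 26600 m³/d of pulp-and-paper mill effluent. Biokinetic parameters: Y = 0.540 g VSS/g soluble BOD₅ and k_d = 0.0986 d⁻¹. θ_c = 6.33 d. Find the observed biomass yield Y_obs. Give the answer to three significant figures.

The observed yield is Y_obs = Y/(1 + k_d·θ_c) = 0.540 / (1 + 0.0986 × 6.33) = 0.540 / 1.624 = 0.3325 g VSS per g soluble BOD₅ removed.

Y_obs ≈ 0.332 g VSS/g soluble BOD₅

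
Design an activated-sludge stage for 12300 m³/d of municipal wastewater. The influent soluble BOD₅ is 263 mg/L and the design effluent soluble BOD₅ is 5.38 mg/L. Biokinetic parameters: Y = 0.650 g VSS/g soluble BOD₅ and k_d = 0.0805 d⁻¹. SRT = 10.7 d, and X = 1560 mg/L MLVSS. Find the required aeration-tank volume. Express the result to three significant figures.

V ≈ 7590 m³

From the SRT design equation V = Y Q (S₀−S) θ_c / [X (1 + k_d θ_c)] = 0.650 × 12300 × (263 − 5.38) × 10.7 / [1560 × (1 + 0.0805 × 10.7)] = 2.2×10^7 / 2904 = 7590 m³.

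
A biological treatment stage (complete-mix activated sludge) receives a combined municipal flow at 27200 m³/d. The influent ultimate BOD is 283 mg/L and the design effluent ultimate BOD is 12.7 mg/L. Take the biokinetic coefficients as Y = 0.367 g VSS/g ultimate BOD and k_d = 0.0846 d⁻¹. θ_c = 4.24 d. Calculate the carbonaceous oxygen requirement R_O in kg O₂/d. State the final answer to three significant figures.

R_O ≈ 4530 kg O₂/d

Observed yield with endogenous decay: Y_obs = Y / (1 + k_d·θ_c) = 0.367 / (1 + 0.0846 × 4.24) = 0.367 / 1.359 = 0.2701 g VSS/g ultimate BOD.
Mass of ultimate BOD removed per day: Q(S₀ − S) = 27200 × 270.3 g/m³ = 7352 kg/d.
Net sludge production P_X = 0.2701 × 7352 = 1986 kg VSS/d.
R_O = Q·(S₀ − S) − 1.42·P_X = 7352 − 1.42 × 1986 = 4532 kg O₂/d.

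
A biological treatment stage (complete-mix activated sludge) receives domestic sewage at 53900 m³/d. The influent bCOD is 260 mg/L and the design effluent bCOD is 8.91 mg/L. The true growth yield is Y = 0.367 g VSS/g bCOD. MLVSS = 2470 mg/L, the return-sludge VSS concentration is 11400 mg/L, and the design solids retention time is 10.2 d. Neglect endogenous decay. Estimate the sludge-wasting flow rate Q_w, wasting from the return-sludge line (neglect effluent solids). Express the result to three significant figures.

Q_w ≈ 436 m³/d

V·X = Y·Q·ΔS·θ_c gives V = 0.367 × 53900 × (260 − 8.91) × 10.2 / 2470 = 20511 m³.
θ_c = V·X/(Q_w·X_r) when wasting from the recycle, so Q_w = V·X/(θ_c·X_r) = 20511 × 2470 / (10.2 × 11400) = 435.7 m³/d.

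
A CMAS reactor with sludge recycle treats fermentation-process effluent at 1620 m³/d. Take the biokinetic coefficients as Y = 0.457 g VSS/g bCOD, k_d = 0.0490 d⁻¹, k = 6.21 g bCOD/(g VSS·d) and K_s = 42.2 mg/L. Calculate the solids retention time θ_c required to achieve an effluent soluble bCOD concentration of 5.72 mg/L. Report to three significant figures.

θ_c ≈ 3.45 d

At the target effluent, Y k S/(K_s+S) = 0.457×6.21×5.72/47.92 = 0.3388 d⁻¹.
θ_c = 1/(μ − k_d) = 1/(0.3388 − 0.0490) = 1/0.2898 = 3.451 d.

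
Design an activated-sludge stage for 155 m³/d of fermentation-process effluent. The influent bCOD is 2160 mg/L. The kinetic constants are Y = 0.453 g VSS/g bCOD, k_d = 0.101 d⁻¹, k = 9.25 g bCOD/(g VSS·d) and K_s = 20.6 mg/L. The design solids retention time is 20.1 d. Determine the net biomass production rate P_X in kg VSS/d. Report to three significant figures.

For a completely mixed reactor with recycle the Lawrence–McCarty relation gives S = K_s·(1 + k_d·θ_c) / [θ_c·(Y·k − k_d) − 1] = 20.6 × (1 + 0.101 × 20.1) / [20.1 × (0.453 × 9.25 − 0.101) − 1] = 62.42 / 81.19 = 0.7688 mg/L.
Correct the yield for decay: Y_obs = Y/(1 + k_d θ_c) = 0.453 / (1 + 0.101 × 20.1) = 0.453 / 3.030 = 0.1495.
Substrate removed = Q·(S₀ − S) = 155 m³/d × (2160 − 0.769) g/m³ = 3.35×10^5 g/d = 334.7 kg/d.
So the net sludge growth is P_X = 0.1495 × 334.7 = 50.03 kg VSS/d.

P_X ≈ 50.0 kg VSS/d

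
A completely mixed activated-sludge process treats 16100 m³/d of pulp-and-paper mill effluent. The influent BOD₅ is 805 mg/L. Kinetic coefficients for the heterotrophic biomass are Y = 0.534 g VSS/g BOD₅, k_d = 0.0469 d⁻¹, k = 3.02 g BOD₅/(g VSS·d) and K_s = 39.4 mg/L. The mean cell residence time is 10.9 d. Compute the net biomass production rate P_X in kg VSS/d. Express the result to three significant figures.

From the Monod/SRT balance for a CMAS, S = K_s·(1+k_d θ_c)/[θ_c·(Y k − k_d) − 1] = 39.4 × (1 + 0.0469 × 10.9) / [10.9 × (0.534 × 3.02 − 0.0469) − 1] = 59.54 / 16.07 = 3.706 mg/L.
The observed yield is Y_obs = Y/(1 + k_d·θ_c) = 0.534 / (1 + 0.0469 × 10.9) = 0.534 / 1.511 = 0.3534 g VSS per g BOD₅ removed.
ΔS = 805 − 3.71 = 801.3 mg/L, so the substrate removal rate is 16100 × 801.3/1000 = 12901 kg BOD₅/d.
P_X = Y_obs · Q(S₀ − S) = 0.3534 × 12901 = 4559 kg VSS/d.

P_X ≈ 4560 kg VSS/d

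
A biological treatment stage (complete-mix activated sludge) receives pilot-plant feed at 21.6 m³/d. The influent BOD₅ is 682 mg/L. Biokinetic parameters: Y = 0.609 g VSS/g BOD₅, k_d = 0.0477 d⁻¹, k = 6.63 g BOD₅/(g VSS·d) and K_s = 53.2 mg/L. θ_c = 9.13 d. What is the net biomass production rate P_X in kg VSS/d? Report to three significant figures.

P_X ≈ 6.23 kg VSS/d

From the Monod/SRT balance for a CMAS, S = K_s·(1+k_d θ_c)/[θ_c·(Y k − k_d) − 1] = 53.2 × (1 + 0.0477 × 9.13) / [9.13 × (0.609 × 6.63 − 0.0477) − 1] = 76.37 / 35.43 = 2.156 mg/L.
The observed yield is Y_obs = Y/(1 + k_d·θ_c) = 0.609 / (1 + 0.0477 × 9.13) = 0.609 / 1.436 = 0.4242 g VSS per g BOD₅ removed.
Q·(S₀ − S) = 21.6 × (682 − 2.16) × 10⁻³ = 14.68 kg/d removed.
So the net sludge growth is P_X = 0.4242 × 14.68 = 6.230 kg VSS/d.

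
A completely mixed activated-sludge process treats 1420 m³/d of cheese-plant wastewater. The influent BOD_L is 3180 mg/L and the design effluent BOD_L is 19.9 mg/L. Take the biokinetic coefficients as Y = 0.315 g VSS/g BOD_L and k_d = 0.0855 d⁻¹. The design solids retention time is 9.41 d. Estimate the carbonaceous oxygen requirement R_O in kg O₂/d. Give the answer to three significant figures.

Y_obs = Y / (1 + k_d θ_c) = 0.315 / (1 + 0.0855 × 9.41) = 0.315 / 1.805 = 0.1746.
ΔS = 3180 − 19.9 = 3160 mg/L, so the substrate removal rate is 1420 × 3160/1000 = 4487 kg BOD_L/d.
Biomass synthesised: P_X = Y_obs × 4487 = 783.3 kg VSS/d.
R_O = Q·ΔS − 1.42 P_X = 4487 − 1112 = 3375 kg O₂/d.

R_O ≈ 3380 kg O₂/d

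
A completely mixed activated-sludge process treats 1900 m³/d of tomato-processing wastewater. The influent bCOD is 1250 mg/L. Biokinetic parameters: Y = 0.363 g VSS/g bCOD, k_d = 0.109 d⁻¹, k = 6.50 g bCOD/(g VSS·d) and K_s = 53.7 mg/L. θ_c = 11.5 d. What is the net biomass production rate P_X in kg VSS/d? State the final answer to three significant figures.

P_X ≈ 381 kg VSS/d

For a completely mixed reactor with recycle the Lawrence–McCarty relation gives S = K_s·(1 + k_d·θ_c) / [θ_c·(Y·k − k_d) − 1] = 53.7 × (1 + 0.109 × 11.5) / [11.5 × (0.363 × 6.50 − 0.109) − 1] = 121.0 / 24.88 = 4.864 mg/L.
Y_obs = Y / (1 + k_d θ_c) = 0.363 / (1 + 0.109 × 11.5) = 0.363 / 2.253 = 0.1611.
Mass of bCOD removed per day: Q(S₀ − S) = 1900 × 1245 g/m³ = 2366 kg/d.
So the net sludge growth is P_X = 0.1611 × 2366 = 381.1 kg VSS/d.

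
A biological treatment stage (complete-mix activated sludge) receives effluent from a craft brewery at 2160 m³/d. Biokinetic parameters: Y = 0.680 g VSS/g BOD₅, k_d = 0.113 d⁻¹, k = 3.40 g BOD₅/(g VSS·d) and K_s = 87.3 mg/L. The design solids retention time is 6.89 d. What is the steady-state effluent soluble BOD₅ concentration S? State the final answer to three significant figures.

S ≈ 11.0 mg/L

Effluent substrate depends only on kinetics and SRT: S = K_s(1 + k_d θ_c) / [θ_c(Yk − k_d) − 1] = 87.3 × (1 + 0.113 × 6.89) / [6.89 × (0.680 × 3.40 − 0.113) − 1] = 155.3 / 14.15 = 10.97 mg/L.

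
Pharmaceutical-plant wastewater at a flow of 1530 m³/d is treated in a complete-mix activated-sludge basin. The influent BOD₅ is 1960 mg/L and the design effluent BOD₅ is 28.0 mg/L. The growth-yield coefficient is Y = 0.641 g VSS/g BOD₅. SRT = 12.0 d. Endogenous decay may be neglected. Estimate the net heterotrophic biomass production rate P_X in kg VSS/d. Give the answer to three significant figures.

With endogenous decay neglected, the observed yield equals the true yield: Y_obs = Y = 0.641 g VSS/g BOD₅.
ΔS = 1960 − 28.0 = 1932 mg/L, so the substrate removal rate is 1530 × 1932/1000 = 2956 kg BOD₅/d.
Net biomass production P_X = Y_obs × Q·(S₀ − S) = 0.6410 × 2956 = 1895 kg VSS/d.

P_X ≈ 1890 kg VSS/d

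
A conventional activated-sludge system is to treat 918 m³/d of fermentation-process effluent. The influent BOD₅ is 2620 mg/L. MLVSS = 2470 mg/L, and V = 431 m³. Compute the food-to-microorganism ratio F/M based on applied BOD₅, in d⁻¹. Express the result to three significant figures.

F/M = applied load / biomass = Q·S₀/(V·X) = 918 × 2620 / (431.0 × 2470) = 2.259 d⁻¹.

F/M ≈ 2.26 d⁻¹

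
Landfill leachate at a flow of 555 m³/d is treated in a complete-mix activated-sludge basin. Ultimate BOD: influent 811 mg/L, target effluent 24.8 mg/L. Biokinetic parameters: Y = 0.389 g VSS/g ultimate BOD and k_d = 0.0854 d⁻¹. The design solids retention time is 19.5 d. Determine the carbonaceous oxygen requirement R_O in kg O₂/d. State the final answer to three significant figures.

R_O ≈ 346 kg O₂/d

Y_obs = Y / (1 + k_d θ_c) = 0.389 / (1 + 0.0854 × 19.5) = 0.389 / 2.665 = 0.1459.
Substrate removed = Q·(S₀ − S) = 555 m³/d × (811 − 24.8) g/m³ = 4.36×10^5 g/d = 436.3 kg/d.
Biomass synthesised: P_X = Y_obs × 436.3 = 63.68 kg VSS/d.
R_O = Q·ΔS − 1.42 P_X = 436.3 − 90.43 = 345.9 kg O₂/d.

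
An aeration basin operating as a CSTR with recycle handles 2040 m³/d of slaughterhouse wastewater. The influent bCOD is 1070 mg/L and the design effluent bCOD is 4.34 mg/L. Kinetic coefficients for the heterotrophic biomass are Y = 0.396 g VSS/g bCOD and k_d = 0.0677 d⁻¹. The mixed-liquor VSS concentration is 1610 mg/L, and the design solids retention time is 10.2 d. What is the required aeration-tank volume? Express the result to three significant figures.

Steady-state biomass mass balance: V·X·(1 + k_d·θ_c) = Y·Q·(S₀ − S)·θ_c, so V = 0.396 × 2040 × (1070 − 4.34) × 10.2 / [1610 × (1 + 0.0677 × 10.2)] = 8.78×10^6 / 2722 = 3226 m³.

V ≈ 3230 m³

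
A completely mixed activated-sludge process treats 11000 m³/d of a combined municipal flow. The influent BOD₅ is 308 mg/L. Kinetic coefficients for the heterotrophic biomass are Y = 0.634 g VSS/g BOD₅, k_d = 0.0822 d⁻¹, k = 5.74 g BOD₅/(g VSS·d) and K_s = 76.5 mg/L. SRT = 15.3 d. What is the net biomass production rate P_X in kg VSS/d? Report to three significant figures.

From the Monod/SRT balance for a CMAS, S = K_s·(1+k_d θ_c)/[θ_c·(Y k − k_d) − 1] = 76.5 × (1 + 0.0822 × 15.3) / [15.3 × (0.634 × 5.74 − 0.0822) − 1] = 172.7 / 53.42 = 3.233 mg/L.
Observed yield with endogenous decay: Y_obs = Y / (1 + k_d·θ_c) = 0.634 / (1 + 0.0822 × 15.3) = 0.634 / 2.258 = 0.2808 g VSS/g BOD₅.
Substrate removed = Q·(S₀ − S) = 11000 m³/d × (308 − 3.23) g/m³ = 3.35×10^6 g/d = 3352 kg/d.
Net biomass production P_X = Y_obs × Q·(S₀ − S) = 0.2808 × 3352 = 941.4 kg VSS/d.

P_X ≈ 941 kg VSS/d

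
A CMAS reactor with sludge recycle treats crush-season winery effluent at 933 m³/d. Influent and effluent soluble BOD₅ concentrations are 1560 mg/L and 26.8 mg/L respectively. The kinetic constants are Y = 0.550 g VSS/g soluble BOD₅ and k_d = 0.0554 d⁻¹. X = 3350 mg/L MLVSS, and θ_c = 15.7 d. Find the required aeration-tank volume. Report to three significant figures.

V ≈ 1970 m³

Rearranging the biomass balance for a CMAS with decay, V = Y·Q·ΔS·θ_c / [X·(1+k_d θ_c)] = 0.550 × 933 × (1560 − 26.8) × 15.7 / [3350 × (1 + 0.0554 × 15.7)] = 1.24×10^7 / 6264 = 1972 m³.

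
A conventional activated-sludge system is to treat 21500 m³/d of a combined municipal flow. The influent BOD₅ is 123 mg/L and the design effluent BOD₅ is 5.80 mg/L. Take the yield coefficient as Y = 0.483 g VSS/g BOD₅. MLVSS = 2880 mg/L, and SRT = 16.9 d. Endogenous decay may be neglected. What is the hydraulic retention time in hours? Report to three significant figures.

τ ≈ 7.97 h

With k_d = 0 the design equation reduces to V = Y Q (S₀−S) θ_c / X = 0.483 × 21500 × (123 − 5.80) × 16.9 / 2880 = 7142 m³.
HRT = V/Q = 7142 m³ / 21500 m³·d⁻¹ = 0.3322 d × 24 = 7.972 h.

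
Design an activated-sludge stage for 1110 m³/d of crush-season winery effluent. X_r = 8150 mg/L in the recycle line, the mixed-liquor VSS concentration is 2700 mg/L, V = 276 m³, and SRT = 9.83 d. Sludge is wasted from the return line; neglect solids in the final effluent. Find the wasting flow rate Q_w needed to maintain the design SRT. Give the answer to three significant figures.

Q_w ≈ 9.30 m³/d

θ_c = V·X/(Q_w·X_r) when wasting from the recycle, so Q_w = V·X/(θ_c·X_r) = 276.0 × 2700 / (9.83 × 8150) = 9.302 m³/d.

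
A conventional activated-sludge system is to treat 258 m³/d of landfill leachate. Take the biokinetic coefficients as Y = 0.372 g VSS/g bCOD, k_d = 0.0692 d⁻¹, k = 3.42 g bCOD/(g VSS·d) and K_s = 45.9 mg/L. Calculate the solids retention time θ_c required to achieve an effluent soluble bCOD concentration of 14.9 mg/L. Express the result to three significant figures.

θ_c ≈ 4.12 d

From 1/θ_c = Y·k·S/(K_s + S) − k_d: Y·k·S/(K_s+S) = 0.372 × 3.42 × 14.9 / (45.9 + 14.9) = 0.3118 d⁻¹.
θ_c = 1/(μ − k_d) = 1/(0.3118 − 0.0692) = 1/0.2426 = 4.122 d.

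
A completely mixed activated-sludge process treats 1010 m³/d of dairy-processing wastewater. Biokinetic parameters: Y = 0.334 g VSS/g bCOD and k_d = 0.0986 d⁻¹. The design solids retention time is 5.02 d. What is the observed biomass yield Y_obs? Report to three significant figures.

Observed yield with endogenous decay: Y_obs = Y / (1 + k_d·θ_c) = 0.334 / (1 + 0.0986 × 5.02) = 0.334 / 1.495 = 0.2234 g VSS/g bCOD.

Y_obs ≈ 0.223 g VSS/g bCOD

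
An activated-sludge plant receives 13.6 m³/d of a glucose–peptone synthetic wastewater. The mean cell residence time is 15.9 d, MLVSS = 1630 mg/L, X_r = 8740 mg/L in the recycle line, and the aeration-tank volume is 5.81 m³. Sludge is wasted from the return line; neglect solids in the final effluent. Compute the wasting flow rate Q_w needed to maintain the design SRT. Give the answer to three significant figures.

θ_c = V·X/(Q_w·X_r) when wasting from the recycle, so Q_w = V·X/(θ_c·X_r) = 5.810 × 1630 / (15.9 × 8740) = 0.06815 m³/d.

Q_w ≈ 0.0681 m³/d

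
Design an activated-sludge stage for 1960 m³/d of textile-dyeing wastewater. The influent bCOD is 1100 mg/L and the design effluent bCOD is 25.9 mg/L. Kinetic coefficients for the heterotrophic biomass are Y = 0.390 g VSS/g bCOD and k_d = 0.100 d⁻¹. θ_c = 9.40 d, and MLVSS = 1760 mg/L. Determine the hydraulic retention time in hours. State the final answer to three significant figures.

τ ≈ 27.7 h

Rearranging the biomass balance for a CMAS with decay, V = Y·Q·ΔS·θ_c / [X·(1+k_d θ_c)] = 0.390 × 1960 × (1100 − 25.9) × 9.40 / [1760 × (1 + 0.100 × 9.40)] = 7.72×10^6 / 3414 = 2260 m³.
τ = V/Q = 2260/1960 = 1.153 d, or 27.68 h.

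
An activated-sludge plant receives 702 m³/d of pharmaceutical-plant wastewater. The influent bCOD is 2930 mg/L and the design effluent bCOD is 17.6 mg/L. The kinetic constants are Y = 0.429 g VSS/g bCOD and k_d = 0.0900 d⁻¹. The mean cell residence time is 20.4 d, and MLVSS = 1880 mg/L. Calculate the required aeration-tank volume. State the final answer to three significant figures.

V ≈ 3360 m³

Steady-state biomass mass balance: V·X·(1 + k_d·θ_c) = Y·Q·(S₀ − S)·θ_c, so V = 0.429 × 702 × (2930 − 17.6) × 20.4 / [1880 × (1 + 0.0900 × 20.4)] = 1.79×10^7 / 5332 = 3356 m³.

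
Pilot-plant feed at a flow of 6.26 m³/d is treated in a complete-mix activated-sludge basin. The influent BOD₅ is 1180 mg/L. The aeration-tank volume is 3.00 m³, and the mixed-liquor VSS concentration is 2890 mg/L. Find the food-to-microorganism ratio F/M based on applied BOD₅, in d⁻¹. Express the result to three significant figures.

F/M = Q·S₀ / (V·X) = 6.26 × 1180 / (3.000 × 2890) = 0.8520 g BOD₅·(g VSS·d)⁻¹.

F/M ≈ 0.852 d⁻¹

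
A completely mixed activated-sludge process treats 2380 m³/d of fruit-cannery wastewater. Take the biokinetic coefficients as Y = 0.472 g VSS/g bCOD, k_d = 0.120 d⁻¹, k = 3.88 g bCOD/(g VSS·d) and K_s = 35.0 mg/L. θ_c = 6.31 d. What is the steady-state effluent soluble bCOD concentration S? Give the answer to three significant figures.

From the Monod/SRT balance for a CMAS, S = K_s·(1+k_d θ_c)/[θ_c·(Y k − k_d) − 1] = 35.0 × (1 + 0.120 × 6.31) / [6.31 × (0.472 × 3.88 − 0.120) − 1] = 61.50 / 9.799 = 6.277 mg/L.

S ≈ 6.28 mg/L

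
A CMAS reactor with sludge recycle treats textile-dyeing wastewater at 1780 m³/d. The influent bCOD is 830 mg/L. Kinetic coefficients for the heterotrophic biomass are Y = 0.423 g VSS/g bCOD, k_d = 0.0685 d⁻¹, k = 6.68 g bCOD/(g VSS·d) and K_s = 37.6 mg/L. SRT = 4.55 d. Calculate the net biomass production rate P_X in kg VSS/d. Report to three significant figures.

P_X ≈ 474 kg VSS/d

For a completely mixed reactor with recycle the Lawrence–McCarty relation gives S = K_s·(1 + k_d·θ_c) / [θ_c·(Y·k − k_d) − 1] = 37.6 × (1 + 0.0685 × 4.55) / [4.55 × (0.423 × 6.68 − 0.0685) − 1] = 49.32 / 11.54 = 4.272 mg/L.
The observed yield is Y_obs = Y/(1 + k_d·θ_c) = 0.423 / (1 + 0.0685 × 4.55) = 0.423 / 1.312 = 0.3225 g VSS per g bCOD removed.
Mass of bCOD removed per day: Q(S₀ − S) = 1780 × 825.7 g/m³ = 1470 kg/d.
Net biomass production P_X = Y_obs × Q·(S₀ − S) = 0.3225 × 1470 = 474.0 kg VSS/d.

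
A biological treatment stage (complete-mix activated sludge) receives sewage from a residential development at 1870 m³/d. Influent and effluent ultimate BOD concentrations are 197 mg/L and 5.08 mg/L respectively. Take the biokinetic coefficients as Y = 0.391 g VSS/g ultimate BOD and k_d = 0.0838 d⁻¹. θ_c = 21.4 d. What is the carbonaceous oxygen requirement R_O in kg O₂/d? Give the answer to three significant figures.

Correct the yield for decay: Y_obs = Y/(1 + k_d θ_c) = 0.391 / (1 + 0.0838 × 21.4) = 0.391 / 2.793 = 0.1400.
Mass of ultimate BOD removed per day: Q(S₀ − S) = 1870 × 191.9 g/m³ = 358.9 kg/d.
Net sludge production P_X = 0.1400 × 358.9 = 50.24 kg VSS/d.
R_O = Q·(S₀ − S) − 1.42·P_X = 358.9 − 1.42 × 50.24 = 287.6 kg O₂/d.

R_O ≈ 288 kg O₂/d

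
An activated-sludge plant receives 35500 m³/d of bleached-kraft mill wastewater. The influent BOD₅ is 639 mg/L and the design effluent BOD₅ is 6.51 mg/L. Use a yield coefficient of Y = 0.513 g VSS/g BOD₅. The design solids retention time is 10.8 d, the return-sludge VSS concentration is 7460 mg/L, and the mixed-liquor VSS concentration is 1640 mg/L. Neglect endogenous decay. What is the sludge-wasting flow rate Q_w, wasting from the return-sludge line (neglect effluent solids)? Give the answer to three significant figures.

Q_w ≈ 1540 m³/d

V·X = Y·Q·ΔS·θ_c gives V = 0.513 × 35500 × (639 − 6.51) × 10.8 / 1640 = 75854 m³.
Wasting from the return line (neglecting effluent solids): Q_w = V·X / (θ_c·X_r) = 75854 × 1640 / (10.8 × 7460) = 1544 m³/d.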